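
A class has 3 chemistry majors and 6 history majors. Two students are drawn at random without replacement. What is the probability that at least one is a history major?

11/12

P(no history majors) = 3/9 × 2/8 = 6/72 = 1/12.
P(at least one) = 1 − 1/12 = 11/12.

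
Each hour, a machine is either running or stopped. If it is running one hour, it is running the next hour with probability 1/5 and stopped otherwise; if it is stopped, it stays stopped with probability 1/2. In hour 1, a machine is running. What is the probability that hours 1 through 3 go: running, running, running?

1/25

Hour 1 is given. For each transition, use the conditional probability from the current state:
P(running | running) = 1/5; P(running | running) = 1/5.
P = 1/5 × 1/5 = 1/25.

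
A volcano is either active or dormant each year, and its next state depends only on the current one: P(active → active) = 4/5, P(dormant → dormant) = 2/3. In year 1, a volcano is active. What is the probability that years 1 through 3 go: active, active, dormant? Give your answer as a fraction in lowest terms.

4/25

Year 1 is given. For each transition, use the conditional probability from the current state:
P(active | active) = 4/5; P(dormant | active) = 1/5.
P = 4/5 × 1/5 = 4/25.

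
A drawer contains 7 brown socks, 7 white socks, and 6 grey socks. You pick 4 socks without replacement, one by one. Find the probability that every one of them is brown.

P = 7/20 × 6/19 × 5/18 × 4/17 = 840/116280 = 7/969.

7/969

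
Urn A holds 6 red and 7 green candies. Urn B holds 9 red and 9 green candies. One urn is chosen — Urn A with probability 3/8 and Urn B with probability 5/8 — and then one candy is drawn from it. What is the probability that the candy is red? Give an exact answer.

From Urn A: P(red) = 6/13.
From Urn B: P(red) = 9/18.
Total probability = (3/8)(6/13) + (5/8)(9/18) = 101/208.

101/208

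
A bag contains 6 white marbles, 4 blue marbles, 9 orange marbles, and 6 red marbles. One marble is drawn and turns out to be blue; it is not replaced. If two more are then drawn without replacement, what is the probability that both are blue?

1/92

After the first draw, 3 of the remaining 24 marbles are blue.
P = 3/24 × 2/23 = 6/552 = 1/92.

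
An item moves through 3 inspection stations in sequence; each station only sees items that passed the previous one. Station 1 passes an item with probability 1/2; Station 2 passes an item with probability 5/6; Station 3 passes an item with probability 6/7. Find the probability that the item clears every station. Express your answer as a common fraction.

The events are sequential, so multiply the conditional probabilities:
P = 1/2 × 5/6 × 6/7 = 30/84 = 5/14.

5/14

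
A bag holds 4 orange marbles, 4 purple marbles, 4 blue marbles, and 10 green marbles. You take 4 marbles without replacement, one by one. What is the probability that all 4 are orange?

1/7315

P(every draw is orange) = 4/22 × 3/21 × 2/20 × 1/19 = 24/175560 = 1/7315.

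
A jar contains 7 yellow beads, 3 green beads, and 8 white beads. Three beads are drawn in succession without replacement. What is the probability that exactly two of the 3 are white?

35/102

One ordering (white drawn first) has probability 8/18 × 7/17 × 10/16 = 560/4896 = 35/306.
There are C(3,2) = 3 such orderings, each equally likely, so P = 3 × 35/306 = 35/102.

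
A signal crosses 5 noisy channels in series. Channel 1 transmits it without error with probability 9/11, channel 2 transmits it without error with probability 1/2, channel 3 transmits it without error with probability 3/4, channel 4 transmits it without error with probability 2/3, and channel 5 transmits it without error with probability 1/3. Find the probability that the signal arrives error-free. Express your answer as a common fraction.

Multiplying along the chain,
P = 9/11 × 1/2 × 3/4 × 2/3 × 1/3 = 54/792 = 3/44.

3/44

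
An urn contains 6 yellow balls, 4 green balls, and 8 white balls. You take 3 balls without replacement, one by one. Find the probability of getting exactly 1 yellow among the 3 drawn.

33/68

One ordering (yellow drawn first) has probability 6/18 × 12/17 × 11/16 = 792/4896 = 11/68.
There are C(3,1) = 3 such orderings, each equally likely, so P = 3 × 11/68 = 33/68.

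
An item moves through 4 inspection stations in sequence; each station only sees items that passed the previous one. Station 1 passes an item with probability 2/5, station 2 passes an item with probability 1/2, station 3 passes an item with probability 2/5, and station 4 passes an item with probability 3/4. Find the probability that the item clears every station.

3/50

Multiplying along the chain,
P = 2/5 × 1/2 × 2/5 × 3/4 = 12/200 = 3/50.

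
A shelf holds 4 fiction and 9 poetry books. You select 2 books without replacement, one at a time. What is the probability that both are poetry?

P = 9/13 × 8/12 = 72/156 = 6/13.

6/13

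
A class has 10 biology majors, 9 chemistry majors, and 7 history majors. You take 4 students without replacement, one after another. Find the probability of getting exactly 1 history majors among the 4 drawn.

6783/14950

One ordering (a history major drawn first) has probability 7/26 × 19/25 × 18/24 × 17/23 = 40698/358800 = 6783/59800.
There are C(4,1) = 4 such orderings, each equally likely, so P = 4 × 6783/59800 = 6783/14950.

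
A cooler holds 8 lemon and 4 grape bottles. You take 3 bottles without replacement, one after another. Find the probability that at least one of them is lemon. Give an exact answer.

54/55

P(no lemon) = 4/12 × 3/11 × 2/10 = 24/1320 = 1/55.
P(at least one) = 1 − 1/55 = 54/55.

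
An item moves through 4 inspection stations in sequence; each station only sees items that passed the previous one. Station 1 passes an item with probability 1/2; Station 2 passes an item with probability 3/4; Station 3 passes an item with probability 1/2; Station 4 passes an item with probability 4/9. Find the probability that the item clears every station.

1/12

Multiplying along the chain,
P = 1/2 × 3/4 × 1/2 × 4/9 = 12/144 = 1/12.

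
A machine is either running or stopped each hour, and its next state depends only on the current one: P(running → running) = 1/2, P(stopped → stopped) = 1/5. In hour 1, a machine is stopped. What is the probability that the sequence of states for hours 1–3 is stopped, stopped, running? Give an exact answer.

Hour 1 is given. For each transition, use the conditional probability from the current state:
P(stopped | stopped) = 1/5; P(running | stopped) = 4/5.
P = 1/5 × 4/5 = 4/25.

4/25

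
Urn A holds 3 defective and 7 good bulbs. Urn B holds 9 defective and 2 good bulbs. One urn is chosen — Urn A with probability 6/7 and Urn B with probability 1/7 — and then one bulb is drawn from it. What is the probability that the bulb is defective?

144/385

From Urn A: P(defective) = 3/10.
From Urn B: P(defective) = 9/11.
Total probability = (6/7)(3/10) + (1/7)(9/11) = 144/385.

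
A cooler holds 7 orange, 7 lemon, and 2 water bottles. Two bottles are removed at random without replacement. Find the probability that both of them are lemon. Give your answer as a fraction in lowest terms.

7/40

P(every draw is lemon) = 7/16 × 6/15 = 42/240 = 7/40.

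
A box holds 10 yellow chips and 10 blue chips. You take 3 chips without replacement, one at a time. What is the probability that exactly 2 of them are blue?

15/38

One ordering (blue drawn first) has probability 10/20 × 9/19 × 10/18 = 900/6840 = 5/38.
There are C(3,2) = 3 such orderings, each equally likely, so P = 3 × 5/38 = 15/38.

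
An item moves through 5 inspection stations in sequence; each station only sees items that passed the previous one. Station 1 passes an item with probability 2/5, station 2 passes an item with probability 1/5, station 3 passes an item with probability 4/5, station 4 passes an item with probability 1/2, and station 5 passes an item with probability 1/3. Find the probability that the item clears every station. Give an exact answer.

The events are sequential, so multiply the conditional probabilities:
P = 2/5 × 1/5 × 4/5 × 1/2 × 1/3 = 8/750 = 4/375.

4/375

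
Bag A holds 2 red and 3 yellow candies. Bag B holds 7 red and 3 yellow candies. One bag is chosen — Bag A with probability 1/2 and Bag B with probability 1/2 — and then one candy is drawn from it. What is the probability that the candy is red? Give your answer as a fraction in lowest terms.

11/20

From Bag A: P(red) = 2/5.
From Bag B: P(red) = 7/10.
Total probability = (1/2)(2/5) + (1/2)(7/10) = 11/20.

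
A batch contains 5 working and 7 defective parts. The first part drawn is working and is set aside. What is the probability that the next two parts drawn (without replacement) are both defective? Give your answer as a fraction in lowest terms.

With the first part removed, 7 defective remain out of 11.
P = 7/11 × 6/10 = 42/110 = 21/55.

21/55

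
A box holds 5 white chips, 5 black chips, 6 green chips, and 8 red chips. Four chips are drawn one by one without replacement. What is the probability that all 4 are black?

P = 5/24 × 4/23 × 3/22 × 2/21 = 120/255024 = 5/10626.

5/10626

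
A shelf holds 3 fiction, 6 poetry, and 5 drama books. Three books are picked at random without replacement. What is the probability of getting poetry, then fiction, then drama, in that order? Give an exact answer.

15/364

Chain rule:
P = 6/14 × 3/13 × 5/12 = 90/2184 = 15/364.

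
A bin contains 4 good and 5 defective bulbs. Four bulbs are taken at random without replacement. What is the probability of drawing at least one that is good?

121/126

P(no good) = 5/9 × 4/8 × 3/7 × 2/6 = 120/3024 = 5/126.
P(at least one) = 1 − 5/126 = 121/126.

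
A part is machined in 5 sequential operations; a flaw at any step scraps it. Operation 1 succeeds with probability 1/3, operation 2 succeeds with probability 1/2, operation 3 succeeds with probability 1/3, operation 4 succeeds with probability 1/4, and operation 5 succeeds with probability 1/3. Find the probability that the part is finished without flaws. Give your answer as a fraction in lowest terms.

The events are sequential, so multiply the conditional probabilities:
P = 1/3 × 1/2 × 1/3 × 1/4 × 1/3 = 1/216.

1/216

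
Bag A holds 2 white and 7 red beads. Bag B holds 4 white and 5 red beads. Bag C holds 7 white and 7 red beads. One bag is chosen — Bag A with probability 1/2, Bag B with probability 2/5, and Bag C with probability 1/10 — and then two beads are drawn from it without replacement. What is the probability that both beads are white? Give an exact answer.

From Bag A: P(both white) = (2/9)(1/8) = 1/36.
From Bag B: P(both white) = (4/9)(3/8) = 1/6.
From Bag C: P(both white) = (7/14)(6/13) = 3/13.
Total probability = (1/2)(1/36) + (2/5)(1/6) + (1/10)(3/13) = 97/936.

97/936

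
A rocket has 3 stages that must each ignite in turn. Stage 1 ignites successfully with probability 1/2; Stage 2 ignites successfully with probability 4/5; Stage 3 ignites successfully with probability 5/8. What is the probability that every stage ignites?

1/4

The events are sequential, so multiply the conditional probabilities:
P = 1/2 × 4/5 × 5/8 = 20/80 = 1/4.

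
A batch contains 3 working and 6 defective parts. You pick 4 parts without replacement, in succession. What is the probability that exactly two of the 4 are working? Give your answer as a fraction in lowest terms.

5/14

One ordering (working drawn first) has probability 3/9 × 2/8 × 6/7 × 5/6 = 180/3024 = 5/84.
There are C(4,2) = 6 such orderings, each equally likely, so P = 6 × 5/84 = 5/14.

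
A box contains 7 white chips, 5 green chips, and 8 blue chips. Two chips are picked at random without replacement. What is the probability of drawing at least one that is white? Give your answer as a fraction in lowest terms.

P(no white) = 13/20 × 12/19 = 156/380 = 39/95.
P(at least one) = 1 − 39/95 = 56/95.

56/95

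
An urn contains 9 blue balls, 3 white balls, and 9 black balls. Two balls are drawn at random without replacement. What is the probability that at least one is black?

P(no black) = 12/21 × 11/20 = 132/420 = 11/35.
P(at least one) = 1 − 11/35 = 24/35.

24/35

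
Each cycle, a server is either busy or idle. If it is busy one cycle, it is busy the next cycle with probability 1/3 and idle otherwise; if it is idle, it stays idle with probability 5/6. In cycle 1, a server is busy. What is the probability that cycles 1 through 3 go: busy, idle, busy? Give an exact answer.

1/9

Cycle 1 is given. For each transition, use the conditional probability from the current state:
P(idle | busy) = 2/3; P(busy | idle) = 1/6.
P = 2/3 × 1/6 = 2/18 = 1/9.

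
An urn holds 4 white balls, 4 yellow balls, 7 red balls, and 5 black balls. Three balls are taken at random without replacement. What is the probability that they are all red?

7/228

P(every draw is red) = 7/20 × 6/19 × 5/18 = 210/6840 = 7/228.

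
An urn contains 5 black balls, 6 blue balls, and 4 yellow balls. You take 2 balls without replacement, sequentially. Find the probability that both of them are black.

P(all black) = 5/15 × 4/14 = 20/210 = 2/21.

2/21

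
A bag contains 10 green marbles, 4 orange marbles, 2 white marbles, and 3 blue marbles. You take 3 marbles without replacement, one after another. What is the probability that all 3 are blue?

1/969

P(all blue) = 3/19 × 2/18 × 1/17 = 6/5814 = 1/969.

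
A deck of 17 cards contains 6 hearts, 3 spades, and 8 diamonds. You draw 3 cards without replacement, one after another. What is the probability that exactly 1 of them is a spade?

One ordering (a spade drawn first) has probability 3/17 × 14/16 × 13/15 = 546/4080 = 91/680.
There are C(3,1) = 3 such orderings, each equally likely, so P = 3 × 91/680 = 273/680.

273/680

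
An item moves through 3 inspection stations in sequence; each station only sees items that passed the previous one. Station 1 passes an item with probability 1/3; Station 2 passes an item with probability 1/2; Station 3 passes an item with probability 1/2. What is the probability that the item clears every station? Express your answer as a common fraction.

Each stage is reached only if all earlier stages succeed, so
P = 1/3 × 1/2 × 1/2 = 1/12.

1/12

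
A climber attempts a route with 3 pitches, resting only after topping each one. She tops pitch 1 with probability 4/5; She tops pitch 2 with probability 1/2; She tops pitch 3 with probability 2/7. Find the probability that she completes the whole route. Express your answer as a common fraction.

4/35

Multiplying along the chain,
P = 4/5 × 1/2 × 2/7 = 8/70 = 4/35.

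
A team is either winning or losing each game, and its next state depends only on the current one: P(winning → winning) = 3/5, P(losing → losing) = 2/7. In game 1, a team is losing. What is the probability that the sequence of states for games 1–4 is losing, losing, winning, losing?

4/49

Game 1 is given. For each transition, use the conditional probability from the current state:
P(losing | losing) = 2/7; P(winning | losing) = 5/7; P(losing | winning) = 2/5.
P = 2/7 × 5/7 × 2/5 = 20/245 = 4/49.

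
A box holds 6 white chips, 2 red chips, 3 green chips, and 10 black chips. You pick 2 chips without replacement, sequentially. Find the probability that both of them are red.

P = 2/21 × 1/20 = 2/420 = 1/210.

1/210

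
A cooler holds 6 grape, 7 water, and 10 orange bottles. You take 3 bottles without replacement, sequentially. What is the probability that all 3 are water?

5/253

P(every draw is water) = 7/23 × 6/22 × 5/21 = 210/10626 = 5/253.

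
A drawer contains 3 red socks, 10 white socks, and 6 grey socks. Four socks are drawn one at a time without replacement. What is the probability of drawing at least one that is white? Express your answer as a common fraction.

P(no white) = 9/19 × 8/18 × 7/17 × 6/16 = 3024/93024 = 21/646.
P(at least one) = 1 − 21/646 = 625/646.

625/646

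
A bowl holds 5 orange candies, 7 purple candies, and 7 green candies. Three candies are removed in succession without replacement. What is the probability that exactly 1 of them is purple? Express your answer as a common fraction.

154/323

One ordering (purple drawn first) has probability 7/19 × 12/18 × 11/17 = 924/5814 = 154/969.
There are C(3,1) = 3 such orderings, each equally likely, so P = 3 × 154/969 = 154/323.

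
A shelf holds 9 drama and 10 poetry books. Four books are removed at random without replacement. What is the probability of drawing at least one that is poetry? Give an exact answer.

625/646

P(no poetry) = 9/19 × 8/18 × 7/17 × 6/16 = 3024/93024 = 21/646.
P(at least one) = 1 − 21/646 = 625/646.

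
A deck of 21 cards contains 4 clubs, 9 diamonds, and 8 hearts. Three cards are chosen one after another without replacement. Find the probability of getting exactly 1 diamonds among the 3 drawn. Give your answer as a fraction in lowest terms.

297/665

One ordering (a diamond drawn first) has probability 9/21 × 12/20 × 11/19 = 1188/7980 = 99/665.
There are C(3,1) = 3 such orderings, each equally likely, so P = 3 × 99/665 = 297/665.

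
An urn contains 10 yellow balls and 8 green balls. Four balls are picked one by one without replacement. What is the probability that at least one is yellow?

P(no yellow) = 8/18 × 7/17 × 6/16 × 5/15 = 1680/73440 = 7/306.
P(at least one) = 1 − 7/306 = 299/306.

299/306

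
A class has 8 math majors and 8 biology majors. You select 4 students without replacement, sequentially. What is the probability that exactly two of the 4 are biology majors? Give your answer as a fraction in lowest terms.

28/65

One ordering (biology majors drawn first) has probability 8/16 × 7/15 × 8/14 × 7/13 = 3136/43680 = 14/195.
There are C(4,2) = 6 such orderings, each equally likely, so P = 6 × 14/195 = 28/65.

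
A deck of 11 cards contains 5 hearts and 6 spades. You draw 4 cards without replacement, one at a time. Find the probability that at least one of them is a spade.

P(no spades) = 5/11 × 4/10 × 3/9 × 2/8 = 120/7920 = 1/66.
P(at least one) = 1 − 1/66 = 65/66.

65/66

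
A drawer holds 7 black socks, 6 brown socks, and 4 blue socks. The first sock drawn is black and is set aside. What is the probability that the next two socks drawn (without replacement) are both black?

1/8

With the first sock removed, 6 black remain out of 16.
P = 6/16 × 5/15 = 30/240 = 1/8.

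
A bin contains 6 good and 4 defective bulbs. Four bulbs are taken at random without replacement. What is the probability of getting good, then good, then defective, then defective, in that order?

1/14

Chain rule:
P = 6/10 × 5/9 × 4/8 × 3/7 = 360/5040 = 1/14.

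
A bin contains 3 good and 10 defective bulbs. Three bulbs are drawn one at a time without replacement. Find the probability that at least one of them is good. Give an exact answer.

P(no good) = 10/13 × 9/12 × 8/11 = 720/1716 = 60/143.
P(at least one) = 1 − 60/143 = 83/143.

83/143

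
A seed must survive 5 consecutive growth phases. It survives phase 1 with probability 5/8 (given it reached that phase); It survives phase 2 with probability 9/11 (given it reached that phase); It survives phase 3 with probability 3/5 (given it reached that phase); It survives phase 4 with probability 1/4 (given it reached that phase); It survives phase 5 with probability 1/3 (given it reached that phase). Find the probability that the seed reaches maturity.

9/352

Multiplying along the chain,
P = 5/8 × 9/11 × 3/5 × 1/4 × 1/3 = 135/5280 = 9/352.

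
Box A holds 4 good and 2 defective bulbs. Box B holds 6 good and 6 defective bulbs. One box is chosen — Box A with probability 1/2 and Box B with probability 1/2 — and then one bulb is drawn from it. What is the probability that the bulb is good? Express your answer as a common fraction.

From Box A: P(good) = 4/6.
From Box B: P(good) = 6/12.
Total probability = (1/2)(4/6) + (1/2)(6/12) = 7/12.

7/12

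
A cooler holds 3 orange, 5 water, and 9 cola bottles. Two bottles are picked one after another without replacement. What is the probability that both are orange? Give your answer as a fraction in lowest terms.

3/136

P = 3/17 × 2/16 = 6/272 = 3/136.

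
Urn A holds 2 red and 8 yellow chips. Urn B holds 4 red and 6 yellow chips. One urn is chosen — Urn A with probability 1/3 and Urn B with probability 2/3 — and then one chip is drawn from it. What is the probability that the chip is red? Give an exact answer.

1/3

From Urn A: P(red) = 2/10.
From Urn B: P(red) = 4/10.
Total probability = (1/3)(2/10) + (2/3)(4/10) = 1/3.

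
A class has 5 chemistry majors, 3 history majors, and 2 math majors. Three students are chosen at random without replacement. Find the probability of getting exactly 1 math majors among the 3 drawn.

7/15

One ordering (a math major drawn first) has probability 2/10 × 8/9 × 7/8 = 112/720 = 7/45.
There are C(3,1) = 3 such orderings, each equally likely, so P = 3 × 7/45 = 7/15.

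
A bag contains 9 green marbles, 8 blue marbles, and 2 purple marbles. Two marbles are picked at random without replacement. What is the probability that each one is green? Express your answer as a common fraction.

P = 9/19 × 8/18 = 72/342 = 4/19.

4/19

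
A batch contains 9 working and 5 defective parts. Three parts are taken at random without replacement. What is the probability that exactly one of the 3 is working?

One ordering (working drawn first) has probability 9/14 × 5/13 × 4/12 = 180/2184 = 15/182.
There are C(3,1) = 3 such orderings, each equally likely, so P = 3 × 15/182 = 45/182.

45/182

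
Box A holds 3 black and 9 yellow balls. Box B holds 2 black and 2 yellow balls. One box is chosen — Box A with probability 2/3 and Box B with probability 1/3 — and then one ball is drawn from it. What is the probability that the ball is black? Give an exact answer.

1/3

From Box A: P(black) = 3/12.
From Box B: P(black) = 2/4.
Total probability = (2/3)(3/12) + (1/3)(2/4) = 1/3.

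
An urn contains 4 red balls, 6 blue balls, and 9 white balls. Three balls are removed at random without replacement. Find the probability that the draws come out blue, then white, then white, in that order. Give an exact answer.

Chain rule:
P = 6/19 × 9/18 × 8/17 = 432/5814 = 24/323.

24/323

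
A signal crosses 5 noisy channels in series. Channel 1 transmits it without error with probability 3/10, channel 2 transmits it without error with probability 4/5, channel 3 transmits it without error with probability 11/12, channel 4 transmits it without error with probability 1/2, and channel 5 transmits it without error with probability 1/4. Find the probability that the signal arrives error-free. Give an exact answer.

11/400

Multiplying along the chain,
P = 3/10 × 4/5 × 11/12 × 1/2 × 1/4 = 132/4800 = 11/400.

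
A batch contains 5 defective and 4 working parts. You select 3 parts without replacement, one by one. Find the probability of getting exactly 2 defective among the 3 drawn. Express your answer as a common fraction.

One ordering (defective drawn first) has probability 5/9 × 4/8 × 4/7 = 80/504 = 10/63.
There are C(3,2) = 3 such orderings, each equally likely, so P = 3 × 10/63 = 10/21.

10/21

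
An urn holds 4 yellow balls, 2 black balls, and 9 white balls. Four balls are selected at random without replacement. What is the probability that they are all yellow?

1/1365

P = 4/15 × 3/14 × 2/13 × 1/12 = 24/32760 = 1/1365.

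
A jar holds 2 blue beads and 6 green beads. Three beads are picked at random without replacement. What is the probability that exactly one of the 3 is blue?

One ordering (blue drawn first) has probability 2/8 × 6/7 × 5/6 = 60/336 = 5/28.
There are C(3,1) = 3 such orderings, each equally likely, so P = 3 × 5/28 = 15/28.

15/28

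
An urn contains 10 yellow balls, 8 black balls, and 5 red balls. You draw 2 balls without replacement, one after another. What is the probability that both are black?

28/253

P(every draw is black) = 8/23 × 7/22 = 56/506 = 28/253.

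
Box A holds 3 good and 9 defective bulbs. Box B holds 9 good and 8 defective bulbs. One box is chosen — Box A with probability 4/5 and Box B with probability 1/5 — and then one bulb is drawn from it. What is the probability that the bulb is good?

26/85

From Box A: P(good) = 3/12.
From Box B: P(good) = 9/17.
Total probability = (4/5)(3/12) + (1/5)(9/17) = 26/85.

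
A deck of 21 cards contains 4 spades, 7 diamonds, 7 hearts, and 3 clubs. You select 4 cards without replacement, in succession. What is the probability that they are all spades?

P = 4/21 × 3/20 × 2/19 × 1/18 = 24/143640 = 1/5985.

1/5985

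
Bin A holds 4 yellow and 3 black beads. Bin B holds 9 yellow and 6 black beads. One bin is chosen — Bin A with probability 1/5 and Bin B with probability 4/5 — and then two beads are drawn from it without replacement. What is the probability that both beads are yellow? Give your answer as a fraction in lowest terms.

From Bin A: P(both yellow) = (4/7)(3/6) = 2/7.
From Bin B: P(both yellow) = (9/15)(8/14) = 12/35.
Total probability = (1/5)(2/7) + (4/5)(12/35) = 58/175.

58/175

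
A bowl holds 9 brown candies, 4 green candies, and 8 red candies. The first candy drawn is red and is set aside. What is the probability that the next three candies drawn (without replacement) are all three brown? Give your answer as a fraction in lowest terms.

With the first candy removed, 9 brown remain out of 20.
P = 9/20 × 8/19 × 7/18 = 504/6840 = 7/95.

7/95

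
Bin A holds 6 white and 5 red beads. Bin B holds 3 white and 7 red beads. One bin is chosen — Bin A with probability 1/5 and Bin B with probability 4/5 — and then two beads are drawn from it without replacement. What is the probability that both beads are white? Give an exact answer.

89/825

From Bin A: P(both white) = (6/11)(5/10) = 3/11.
From Bin B: P(both white) = (3/10)(2/9) = 1/15.
Total probability = (1/5)(3/11) + (4/5)(1/15) = 89/825.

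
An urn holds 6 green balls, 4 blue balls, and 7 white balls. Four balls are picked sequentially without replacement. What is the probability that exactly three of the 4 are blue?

One ordering (blue drawn first) has probability 4/17 × 3/16 × 2/15 × 13/14 = 312/57120 = 13/2380.
There are C(4,3) = 4 such orderings, each equally likely, so P = 4 × 13/2380 = 13/595.

13/595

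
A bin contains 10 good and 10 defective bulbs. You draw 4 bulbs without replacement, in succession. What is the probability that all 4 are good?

P(every draw is good) = 10/20 × 9/19 × 8/18 × 7/17 = 5040/116280 = 14/323.

14/323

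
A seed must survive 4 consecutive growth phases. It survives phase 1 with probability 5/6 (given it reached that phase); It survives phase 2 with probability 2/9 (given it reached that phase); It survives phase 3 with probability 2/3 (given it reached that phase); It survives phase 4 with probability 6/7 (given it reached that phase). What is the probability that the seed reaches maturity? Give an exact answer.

20/189

Multiplying along the chain,
P = 5/6 × 2/9 × 2/3 × 6/7 = 120/1134 = 20/189.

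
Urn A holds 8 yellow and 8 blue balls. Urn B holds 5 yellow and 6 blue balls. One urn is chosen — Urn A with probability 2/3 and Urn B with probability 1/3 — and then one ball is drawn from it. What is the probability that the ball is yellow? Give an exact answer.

From Urn A: P(yellow) = 8/16.
From Urn B: P(yellow) = 5/11.
Total probability = (2/3)(8/16) + (1/3)(5/11) = 16/33.

16/33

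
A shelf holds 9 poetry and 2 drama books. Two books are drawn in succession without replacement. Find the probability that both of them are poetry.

P(all poetry) = 9/11 × 8/10 = 72/110 = 36/55.

36/55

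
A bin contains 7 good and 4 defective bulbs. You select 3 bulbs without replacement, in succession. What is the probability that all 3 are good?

P(every draw is good) = 7/11 × 6/10 × 5/9 = 210/990 = 7/33.

7/33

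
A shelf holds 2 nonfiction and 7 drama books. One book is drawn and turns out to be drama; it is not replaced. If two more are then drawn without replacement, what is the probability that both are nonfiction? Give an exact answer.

With the first book removed, 2 nonfiction remain out of 8.
P = 2/8 × 1/7 = 2/56 = 1/28.

1/28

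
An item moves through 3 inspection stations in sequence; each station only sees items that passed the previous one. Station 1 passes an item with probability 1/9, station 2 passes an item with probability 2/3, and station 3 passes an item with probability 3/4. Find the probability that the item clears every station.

The events are sequential, so multiply the conditional probabilities:
P = 1/9 × 2/3 × 3/4 = 6/108 = 1/18.

1/18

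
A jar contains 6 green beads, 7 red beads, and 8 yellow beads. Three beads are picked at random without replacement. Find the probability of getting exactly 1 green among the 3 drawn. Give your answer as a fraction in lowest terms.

9/19

One ordering (green drawn first) has probability 6/21 × 15/20 × 14/19 = 1260/7980 = 3/19.
There are C(3,1) = 3 such orderings, each equally likely, so P = 3 × 3/19 = 9/19.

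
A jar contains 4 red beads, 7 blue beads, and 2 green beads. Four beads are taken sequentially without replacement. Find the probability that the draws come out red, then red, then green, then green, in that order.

1/715

Each draw changes the counts, so multiply the conditional probabilities along the sequence:
P = 4/13 × 3/12 × 2/11 × 1/10 = 24/17160 = 1/715.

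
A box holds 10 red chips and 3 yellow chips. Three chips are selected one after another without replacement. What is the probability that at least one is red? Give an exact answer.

P(no red) = 3/13 × 2/12 × 1/11 = 6/1716 = 1/286.
P(at least one) = 1 − 1/286 = 285/286.

285/286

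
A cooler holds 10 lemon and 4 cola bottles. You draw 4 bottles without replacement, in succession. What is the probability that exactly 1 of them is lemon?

One ordering (lemon drawn first) has probability 10/14 × 4/13 × 3/12 × 2/11 = 240/24024 = 10/1001.
There are C(4,1) = 4 such orderings, each equally likely, so P = 4 × 10/1001 = 40/1001.

40/1001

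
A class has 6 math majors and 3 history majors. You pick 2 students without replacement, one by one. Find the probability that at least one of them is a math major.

11/12

P(no math majors) = 3/9 × 2/8 = 6/72 = 1/12.
P(at least one) = 1 − 1/12 = 11/12.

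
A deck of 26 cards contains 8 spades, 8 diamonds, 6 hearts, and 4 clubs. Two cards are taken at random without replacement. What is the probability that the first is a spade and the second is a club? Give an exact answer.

16/325

Chain rule:
P = 8/26 × 4/25 = 32/650 = 16/325.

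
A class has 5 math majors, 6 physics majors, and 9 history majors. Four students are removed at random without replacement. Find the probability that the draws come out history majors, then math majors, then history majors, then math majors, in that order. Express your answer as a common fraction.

4/323

Each draw changes the counts, so multiply the conditional probabilities along the sequence:
P = 9/20 × 5/19 × 8/18 × 4/17 = 1440/116280 = 4/323.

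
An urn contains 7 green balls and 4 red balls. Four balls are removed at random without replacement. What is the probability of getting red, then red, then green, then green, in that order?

Chain rule:
P = 4/11 × 3/10 × 7/9 × 6/8 = 504/7920 = 7/110.

7/110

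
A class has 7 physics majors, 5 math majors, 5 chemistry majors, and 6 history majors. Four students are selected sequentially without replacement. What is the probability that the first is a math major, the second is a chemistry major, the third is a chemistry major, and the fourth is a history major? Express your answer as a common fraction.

5/1771

Each draw changes the counts, so multiply the conditional probabilities along the sequence:
P = 5/23 × 5/22 × 4/21 × 6/20 = 600/212520 = 5/1771.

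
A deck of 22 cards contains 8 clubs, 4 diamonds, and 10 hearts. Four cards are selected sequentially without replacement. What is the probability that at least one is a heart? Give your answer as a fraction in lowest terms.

124/133

P(no hearts) = 12/22 × 11/21 × 10/20 × 9/19 = 11880/175560 = 9/133.
P(at least one) = 1 − 9/133 = 124/133.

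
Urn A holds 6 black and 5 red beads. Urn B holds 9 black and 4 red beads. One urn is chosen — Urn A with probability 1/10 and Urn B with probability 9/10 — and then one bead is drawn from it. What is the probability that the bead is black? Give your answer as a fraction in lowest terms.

From Urn A: P(black) = 6/11.
From Urn B: P(black) = 9/13.
Total probability = (1/10)(6/11) + (9/10)(9/13) = 969/1430.

969/1430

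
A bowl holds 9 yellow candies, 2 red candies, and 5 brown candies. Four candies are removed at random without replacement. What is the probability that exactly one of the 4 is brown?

165/364

One ordering (brown drawn first) has probability 5/16 × 11/15 × 10/14 × 9/13 = 4950/43680 = 165/1456.
There are C(4,1) = 4 such orderings, each equally likely, so P = 4 × 165/1456 = 165/364.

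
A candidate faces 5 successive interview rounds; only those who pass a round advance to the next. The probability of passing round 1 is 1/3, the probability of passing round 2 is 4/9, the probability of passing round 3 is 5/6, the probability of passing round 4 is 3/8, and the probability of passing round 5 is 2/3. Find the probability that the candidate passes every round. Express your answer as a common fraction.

Each stage is reached only if all earlier stages succeed, so
P = 1/3 × 4/9 × 5/6 × 3/8 × 2/3 = 120/3888 = 5/162.

5/162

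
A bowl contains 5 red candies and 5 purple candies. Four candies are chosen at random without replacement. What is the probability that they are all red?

1/42

P = 5/10 × 4/9 × 3/8 × 2/7 = 120/5040 = 1/42.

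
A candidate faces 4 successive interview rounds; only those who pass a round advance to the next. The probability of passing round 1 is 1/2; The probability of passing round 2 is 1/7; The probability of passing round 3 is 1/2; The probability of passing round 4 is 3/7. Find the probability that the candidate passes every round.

3/196

Each stage is reached only if all earlier stages succeed, so
P = 1/2 × 1/7 × 1/2 × 3/7 = 3/196.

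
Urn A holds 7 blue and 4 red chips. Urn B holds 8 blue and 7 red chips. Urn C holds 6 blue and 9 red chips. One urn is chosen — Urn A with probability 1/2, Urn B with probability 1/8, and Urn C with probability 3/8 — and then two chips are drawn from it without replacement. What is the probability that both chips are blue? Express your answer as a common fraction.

From Urn A: P(both blue) = (7/11)(6/10) = 21/55.
From Urn B: P(both blue) = (8/15)(7/14) = 4/15.
From Urn C: P(both blue) = (6/15)(5/14) = 1/7.
Total probability = (1/2)(21/55) + (1/8)(4/15) + (3/8)(1/7) = 2567/9240.

2567/9240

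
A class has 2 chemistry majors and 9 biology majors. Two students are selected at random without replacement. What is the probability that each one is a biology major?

P(every draw is a biology major) = 9/11 × 8/10 = 72/110 = 36/55.

36/55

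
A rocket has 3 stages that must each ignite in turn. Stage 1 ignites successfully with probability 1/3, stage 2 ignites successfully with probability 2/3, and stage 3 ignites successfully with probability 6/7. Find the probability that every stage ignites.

4/21

Multiplying along the chain,
P = 1/3 × 2/3 × 6/7 = 12/63 = 4/21.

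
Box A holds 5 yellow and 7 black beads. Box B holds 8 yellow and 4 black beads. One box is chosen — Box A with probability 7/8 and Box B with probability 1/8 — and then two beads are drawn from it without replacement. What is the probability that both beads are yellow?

49/264

From Box A: P(both yellow) = (5/12)(4/11) = 5/33.
From Box B: P(both yellow) = (8/12)(7/11) = 14/33.
Total probability = (7/8)(5/33) + (1/8)(14/33) = 49/264.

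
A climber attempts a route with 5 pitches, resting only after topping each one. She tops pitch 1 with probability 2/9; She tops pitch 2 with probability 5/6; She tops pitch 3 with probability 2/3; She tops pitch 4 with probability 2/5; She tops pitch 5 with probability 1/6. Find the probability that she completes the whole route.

2/243

Each stage is reached only if all earlier stages succeed, so
P = 2/9 × 5/6 × 2/3 × 2/5 × 1/6 = 40/4860 = 2/243.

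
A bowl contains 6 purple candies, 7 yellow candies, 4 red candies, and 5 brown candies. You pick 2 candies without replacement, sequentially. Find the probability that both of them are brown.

P(all brown) = 5/22 × 4/21 = 20/462 = 10/231.

10/231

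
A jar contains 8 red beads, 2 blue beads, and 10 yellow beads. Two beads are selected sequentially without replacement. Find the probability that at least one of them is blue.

P(no blue) = 18/20 × 17/19 = 306/380 = 153/190.
P(at least one) = 1 − 153/190 = 37/190.

37/190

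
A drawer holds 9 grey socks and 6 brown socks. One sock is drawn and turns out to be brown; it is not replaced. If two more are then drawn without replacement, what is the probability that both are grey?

36/91

With the first sock removed, 9 grey remain out of 14.
P = 9/14 × 8/13 = 72/182 = 36/91.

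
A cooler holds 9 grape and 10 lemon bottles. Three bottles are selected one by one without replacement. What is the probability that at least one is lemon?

P(no lemon) = 9/19 × 8/18 × 7/17 = 504/5814 = 28/323.
P(at least one) = 1 − 28/323 = 295/323.

295/323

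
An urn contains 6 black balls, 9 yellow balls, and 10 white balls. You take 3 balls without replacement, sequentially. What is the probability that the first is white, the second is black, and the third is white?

Multiply the probability of each draw given the previous ones:
P = 10/25 × 6/24 × 9/23 = 540/13800 = 9/230.

9/230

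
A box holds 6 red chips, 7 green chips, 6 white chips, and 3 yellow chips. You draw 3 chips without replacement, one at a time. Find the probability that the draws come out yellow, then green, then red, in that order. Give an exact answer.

3/220

Each draw changes the counts, so multiply the conditional probabilities along the sequence:
P = 3/22 × 7/21 × 6/20 = 126/9240 = 3/220.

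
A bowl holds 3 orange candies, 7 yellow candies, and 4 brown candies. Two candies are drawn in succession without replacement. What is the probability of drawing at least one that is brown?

46/91

P(no brown) = 10/14 × 9/13 = 90/182 = 45/91.
P(at least one) = 1 − 45/91 = 46/91.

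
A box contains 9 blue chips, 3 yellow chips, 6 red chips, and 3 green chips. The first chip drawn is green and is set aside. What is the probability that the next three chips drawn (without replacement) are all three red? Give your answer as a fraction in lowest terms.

With the first chip removed, 6 red remain out of 20.
P = 6/20 × 5/19 × 4/18 = 120/6840 = 1/57.

1/57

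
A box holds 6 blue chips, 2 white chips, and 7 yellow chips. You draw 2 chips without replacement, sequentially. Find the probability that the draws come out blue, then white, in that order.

Multiply the probability of each draw given the previous ones:
P = 6/15 × 2/14 = 12/210 = 2/35.

2/35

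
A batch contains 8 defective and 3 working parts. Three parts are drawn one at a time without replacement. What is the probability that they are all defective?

56/165

P(all defective) = 8/11 × 7/10 × 6/9 = 336/990 = 56/165.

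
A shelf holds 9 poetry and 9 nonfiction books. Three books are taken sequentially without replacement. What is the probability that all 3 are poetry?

7/68

P = 9/18 × 8/17 × 7/16 = 504/4896 = 7/68.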